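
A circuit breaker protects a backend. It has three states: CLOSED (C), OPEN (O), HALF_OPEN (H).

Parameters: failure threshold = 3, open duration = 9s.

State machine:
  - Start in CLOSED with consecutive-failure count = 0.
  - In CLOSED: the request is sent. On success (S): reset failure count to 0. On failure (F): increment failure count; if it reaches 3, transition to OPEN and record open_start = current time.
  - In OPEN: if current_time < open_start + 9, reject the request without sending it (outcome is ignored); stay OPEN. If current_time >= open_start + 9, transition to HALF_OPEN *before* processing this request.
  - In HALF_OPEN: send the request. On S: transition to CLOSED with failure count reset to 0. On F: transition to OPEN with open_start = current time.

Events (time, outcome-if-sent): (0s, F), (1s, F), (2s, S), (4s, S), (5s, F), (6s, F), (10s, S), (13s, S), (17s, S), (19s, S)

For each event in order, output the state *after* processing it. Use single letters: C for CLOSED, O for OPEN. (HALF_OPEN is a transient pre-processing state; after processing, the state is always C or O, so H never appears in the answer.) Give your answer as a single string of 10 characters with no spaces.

Answer: CCCCCCCCCC

Derivation:
State after each event:
  event#1 t=0s outcome=F: state=CLOSED
  event#2 t=1s outcome=F: state=CLOSED
  event#3 t=2s outcome=S: state=CLOSED
  event#4 t=4s outcome=S: state=CLOSED
  event#5 t=5s outcome=F: state=CLOSED
  event#6 t=6s outcome=F: state=CLOSED
  event#7 t=10s outcome=S: state=CLOSED
  event#8 t=13s outcome=S: state=CLOSED
  event#9 t=17s outcome=S: state=CLOSED
  event#10 t=19s outcome=S: state=CLOSED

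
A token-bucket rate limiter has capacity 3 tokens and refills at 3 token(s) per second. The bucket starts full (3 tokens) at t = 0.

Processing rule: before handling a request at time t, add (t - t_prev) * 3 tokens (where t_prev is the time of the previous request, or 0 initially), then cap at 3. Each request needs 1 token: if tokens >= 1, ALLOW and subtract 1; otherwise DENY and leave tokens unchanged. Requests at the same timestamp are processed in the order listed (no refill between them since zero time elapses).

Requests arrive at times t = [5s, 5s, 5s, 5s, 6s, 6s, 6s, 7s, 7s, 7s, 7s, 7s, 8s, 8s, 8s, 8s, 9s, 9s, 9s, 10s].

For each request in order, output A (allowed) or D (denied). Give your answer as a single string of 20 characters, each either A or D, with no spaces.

Answer: AAADAAAAAADDAAADAAAA

Derivation:
Simulating step by step:
  req#1 t=5s: ALLOW
  req#2 t=5s: ALLOW
  req#3 t=5s: ALLOW
  req#4 t=5s: DENY
  req#5 t=6s: ALLOW
  req#6 t=6s: ALLOW
  req#7 t=6s: ALLOW
  req#8 t=7s: ALLOW
  req#9 t=7s: ALLOW
  req#10 t=7s: ALLOW
  req#11 t=7s: DENY
  req#12 t=7s: DENY
  req#13 t=8s: ALLOW
  req#14 t=8s: ALLOW
  req#15 t=8s: ALLOW
  req#16 t=8s: DENY
  req#17 t=9s: ALLOW
  req#18 t=9s: ALLOW
  req#19 t=9s: ALLOW
  req#20 t=10s: ALLOW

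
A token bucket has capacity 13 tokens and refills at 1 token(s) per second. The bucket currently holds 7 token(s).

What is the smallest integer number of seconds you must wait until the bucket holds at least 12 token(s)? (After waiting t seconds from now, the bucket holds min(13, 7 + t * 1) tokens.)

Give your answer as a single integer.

Need 7 + t * 1 >= 12, so t >= 5/1.
Smallest integer t = ceil(5/1) = 5.

Answer: 5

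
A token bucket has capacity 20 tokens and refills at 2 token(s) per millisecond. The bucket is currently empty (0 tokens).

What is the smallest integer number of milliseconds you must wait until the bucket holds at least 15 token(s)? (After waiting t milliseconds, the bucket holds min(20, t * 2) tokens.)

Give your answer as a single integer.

Answer: 8

Derivation:
Need t * 2 >= 15, so t >= 15/2.
Smallest integer t = ceil(15/2) = 8.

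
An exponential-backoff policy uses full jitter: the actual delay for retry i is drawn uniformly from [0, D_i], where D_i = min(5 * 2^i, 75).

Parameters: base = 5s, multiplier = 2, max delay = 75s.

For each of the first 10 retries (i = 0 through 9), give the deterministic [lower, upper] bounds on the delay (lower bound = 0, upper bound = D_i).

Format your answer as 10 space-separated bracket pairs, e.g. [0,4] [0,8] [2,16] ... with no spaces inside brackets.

Answer: [0,5] [0,10] [0,20] [0,40] [0,75] [0,75] [0,75] [0,75] [0,75] [0,75]

Derivation:
Computing bounds per retry:
  i=0: D_i=min(5*2^0,75)=5, bounds=[0,5]
  i=1: D_i=min(5*2^1,75)=10, bounds=[0,10]
  i=2: D_i=min(5*2^2,75)=20, bounds=[0,20]
  i=3: D_i=min(5*2^3,75)=40, bounds=[0,40]
  i=4: D_i=min(5*2^4,75)=75, bounds=[0,75]
  i=5: D_i=min(5*2^5,75)=75, bounds=[0,75]
  i=6: D_i=min(5*2^6,75)=75, bounds=[0,75]
  i=7: D_i=min(5*2^7,75)=75, bounds=[0,75]
  i=8: D_i=min(5*2^8,75)=75, bounds=[0,75]
  i=9: D_i=min(5*2^9,75)=75, bounds=[0,75]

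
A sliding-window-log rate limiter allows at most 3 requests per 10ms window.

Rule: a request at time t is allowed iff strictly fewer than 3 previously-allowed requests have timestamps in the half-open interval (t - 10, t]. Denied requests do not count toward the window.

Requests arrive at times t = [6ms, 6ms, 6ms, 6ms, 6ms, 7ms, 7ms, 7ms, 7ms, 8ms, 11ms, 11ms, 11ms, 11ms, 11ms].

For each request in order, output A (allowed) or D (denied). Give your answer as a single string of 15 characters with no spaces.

Answer: AAADDDDDDDDDDDD

Derivation:
Tracking allowed requests in the window:
  req#1 t=6ms: ALLOW
  req#2 t=6ms: ALLOW
  req#3 t=6ms: ALLOW
  req#4 t=6ms: DENY
  req#5 t=6ms: DENY
  req#6 t=7ms: DENY
  req#7 t=7ms: DENY
  req#8 t=7ms: DENY
  req#9 t=7ms: DENY
  req#10 t=8ms: DENY
  req#11 t=11ms: DENY
  req#12 t=11ms: DENY
  req#13 t=11ms: DENY
  req#14 t=11ms: DENY
  req#15 t=11ms: DENY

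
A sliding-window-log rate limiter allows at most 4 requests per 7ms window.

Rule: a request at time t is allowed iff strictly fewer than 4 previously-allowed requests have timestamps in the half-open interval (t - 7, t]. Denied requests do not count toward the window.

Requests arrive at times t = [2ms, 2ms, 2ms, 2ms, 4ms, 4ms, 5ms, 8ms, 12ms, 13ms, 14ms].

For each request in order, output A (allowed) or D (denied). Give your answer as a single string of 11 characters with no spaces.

Answer: AAAADDDDAAA

Derivation:
Tracking allowed requests in the window:
  req#1 t=2ms: ALLOW
  req#2 t=2ms: ALLOW
  req#3 t=2ms: ALLOW
  req#4 t=2ms: ALLOW
  req#5 t=4ms: DENY
  req#6 t=4ms: DENY
  req#7 t=5ms: DENY
  req#8 t=8ms: DENY
  req#9 t=12ms: ALLOW
  req#10 t=13ms: ALLOW
  req#11 t=14ms: ALLOW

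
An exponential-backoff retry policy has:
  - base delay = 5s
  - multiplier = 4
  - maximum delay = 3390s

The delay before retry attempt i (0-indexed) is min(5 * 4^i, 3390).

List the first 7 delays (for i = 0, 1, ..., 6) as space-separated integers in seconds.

Answer: 5 20 80 320 1280 3390 3390

Derivation:
Computing each delay:
  i=0: min(5*4^0, 3390) = 5
  i=1: min(5*4^1, 3390) = 20
  i=2: min(5*4^2, 3390) = 80
  i=3: min(5*4^3, 3390) = 320
  i=4: min(5*4^4, 3390) = 1280
  i=5: min(5*4^5, 3390) = 3390
  i=6: min(5*4^6, 3390) = 3390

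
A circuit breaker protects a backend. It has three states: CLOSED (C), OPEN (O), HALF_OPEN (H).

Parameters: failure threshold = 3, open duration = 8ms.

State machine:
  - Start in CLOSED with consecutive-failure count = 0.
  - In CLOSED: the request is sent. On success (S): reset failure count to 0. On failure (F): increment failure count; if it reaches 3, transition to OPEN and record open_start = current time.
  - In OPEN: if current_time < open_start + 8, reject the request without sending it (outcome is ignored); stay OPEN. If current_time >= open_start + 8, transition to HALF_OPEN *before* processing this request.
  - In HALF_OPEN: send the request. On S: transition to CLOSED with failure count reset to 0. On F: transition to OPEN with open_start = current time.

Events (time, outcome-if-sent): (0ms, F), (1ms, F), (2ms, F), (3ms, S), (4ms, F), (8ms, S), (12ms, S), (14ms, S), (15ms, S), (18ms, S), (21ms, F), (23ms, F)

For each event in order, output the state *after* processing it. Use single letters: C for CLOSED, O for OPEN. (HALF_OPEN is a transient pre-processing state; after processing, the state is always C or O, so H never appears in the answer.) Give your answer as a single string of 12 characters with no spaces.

Answer: CCOOOOCCCCCC

Derivation:
State after each event:
  event#1 t=0ms outcome=F: state=CLOSED
  event#2 t=1ms outcome=F: state=CLOSED
  event#3 t=2ms outcome=F: state=OPEN
  event#4 t=3ms outcome=S: state=OPEN
  event#5 t=4ms outcome=F: state=OPEN
  event#6 t=8ms outcome=S: state=OPEN
  event#7 t=12ms outcome=S: state=CLOSED
  event#8 t=14ms outcome=S: state=CLOSED
  event#9 t=15ms outcome=S: state=CLOSED
  event#10 t=18ms outcome=S: state=CLOSED
  event#11 t=21ms outcome=F: state=CLOSED
  event#12 t=23ms outcome=F: state=CLOSED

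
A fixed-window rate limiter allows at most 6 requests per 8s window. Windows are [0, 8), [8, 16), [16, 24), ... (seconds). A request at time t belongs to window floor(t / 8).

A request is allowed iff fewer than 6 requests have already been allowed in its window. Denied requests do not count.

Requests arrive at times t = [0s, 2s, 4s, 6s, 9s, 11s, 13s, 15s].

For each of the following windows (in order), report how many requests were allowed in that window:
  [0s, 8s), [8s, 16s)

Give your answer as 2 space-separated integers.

Processing requests:
  req#1 t=0s (window 0): ALLOW
  req#2 t=2s (window 0): ALLOW
  req#3 t=4s (window 0): ALLOW
  req#4 t=6s (window 0): ALLOW
  req#5 t=9s (window 1): ALLOW
  req#6 t=11s (window 1): ALLOW
  req#7 t=13s (window 1): ALLOW
  req#8 t=15s (window 1): ALLOW

Allowed counts by window: 4 4

Answer: 4 4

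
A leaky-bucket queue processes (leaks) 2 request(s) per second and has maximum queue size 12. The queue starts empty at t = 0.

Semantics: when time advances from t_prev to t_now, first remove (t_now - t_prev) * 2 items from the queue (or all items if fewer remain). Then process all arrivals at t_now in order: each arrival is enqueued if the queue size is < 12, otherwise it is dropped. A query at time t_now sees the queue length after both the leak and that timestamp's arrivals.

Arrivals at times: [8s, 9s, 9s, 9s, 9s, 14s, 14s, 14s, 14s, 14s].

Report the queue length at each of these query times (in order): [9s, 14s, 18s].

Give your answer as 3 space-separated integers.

Queue lengths at query times:
  query t=9s: backlog = 4
  query t=14s: backlog = 5
  query t=18s: backlog = 0

Answer: 4 5 0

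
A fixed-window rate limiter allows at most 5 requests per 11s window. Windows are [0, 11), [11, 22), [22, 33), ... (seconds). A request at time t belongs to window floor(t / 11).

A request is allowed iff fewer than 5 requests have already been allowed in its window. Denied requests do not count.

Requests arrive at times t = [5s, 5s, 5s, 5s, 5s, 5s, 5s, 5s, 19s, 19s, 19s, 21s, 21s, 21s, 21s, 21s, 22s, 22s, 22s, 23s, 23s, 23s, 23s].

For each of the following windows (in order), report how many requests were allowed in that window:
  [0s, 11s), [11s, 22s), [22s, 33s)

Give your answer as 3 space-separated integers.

Processing requests:
  req#1 t=5s (window 0): ALLOW
  req#2 t=5s (window 0): ALLOW
  req#3 t=5s (window 0): ALLOW
  req#4 t=5s (window 0): ALLOW
  req#5 t=5s (window 0): ALLOW
  req#6 t=5s (window 0): DENY
  req#7 t=5s (window 0): DENY
  req#8 t=5s (window 0): DENY
  req#9 t=19s (window 1): ALLOW
  req#10 t=19s (window 1): ALLOW
  req#11 t=19s (window 1): ALLOW
  req#12 t=21s (window 1): ALLOW
  req#13 t=21s (window 1): ALLOW
  req#14 t=21s (window 1): DENY
  req#15 t=21s (window 1): DENY
  req#16 t=21s (window 1): DENY
  req#17 t=22s (window 2): ALLOW
  req#18 t=22s (window 2): ALLOW
  req#19 t=22s (window 2): ALLOW
  req#20 t=23s (window 2): ALLOW
  req#21 t=23s (window 2): ALLOW
  req#22 t=23s (window 2): DENY
  req#23 t=23s (window 2): DENY

Allowed counts by window: 5 5 5

Answer: 5 5 5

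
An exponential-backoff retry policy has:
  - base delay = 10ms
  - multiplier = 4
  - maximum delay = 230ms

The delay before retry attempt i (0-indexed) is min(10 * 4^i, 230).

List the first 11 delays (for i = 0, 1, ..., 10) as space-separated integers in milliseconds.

Computing each delay:
  i=0: min(10*4^0, 230) = 10
  i=1: min(10*4^1, 230) = 40
  i=2: min(10*4^2, 230) = 160
  i=3: min(10*4^3, 230) = 230
  i=4: min(10*4^4, 230) = 230
  i=5: min(10*4^5, 230) = 230
  i=6: min(10*4^6, 230) = 230
  i=7: min(10*4^7, 230) = 230
  i=8: min(10*4^8, 230) = 230
  i=9: min(10*4^9, 230) = 230
  i=10: min(10*4^10, 230) = 230

Answer: 10 40 160 230 230 230 230 230 230 230 230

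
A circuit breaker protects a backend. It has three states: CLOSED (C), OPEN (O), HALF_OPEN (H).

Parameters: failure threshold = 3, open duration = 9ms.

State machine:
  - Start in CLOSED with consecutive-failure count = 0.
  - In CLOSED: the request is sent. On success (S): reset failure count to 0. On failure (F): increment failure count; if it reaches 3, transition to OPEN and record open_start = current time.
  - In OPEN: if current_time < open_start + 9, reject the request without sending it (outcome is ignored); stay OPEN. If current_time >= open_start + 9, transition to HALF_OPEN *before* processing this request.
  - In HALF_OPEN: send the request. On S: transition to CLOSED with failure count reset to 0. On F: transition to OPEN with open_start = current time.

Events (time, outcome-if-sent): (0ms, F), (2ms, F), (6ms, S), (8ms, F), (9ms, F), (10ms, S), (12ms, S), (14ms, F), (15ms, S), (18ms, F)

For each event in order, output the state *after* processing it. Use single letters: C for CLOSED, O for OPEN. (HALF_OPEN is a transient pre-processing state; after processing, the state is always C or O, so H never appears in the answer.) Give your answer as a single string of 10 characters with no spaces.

State after each event:
  event#1 t=0ms outcome=F: state=CLOSED
  event#2 t=2ms outcome=F: state=CLOSED
  event#3 t=6ms outcome=S: state=CLOSED
  event#4 t=8ms outcome=F: state=CLOSED
  event#5 t=9ms outcome=F: state=CLOSED
  event#6 t=10ms outcome=S: state=CLOSED
  event#7 t=12ms outcome=S: state=CLOSED
  event#8 t=14ms outcome=F: state=CLOSED
  event#9 t=15ms outcome=S: state=CLOSED
  event#10 t=18ms outcome=F: state=CLOSED

Answer: CCCCCCCCCC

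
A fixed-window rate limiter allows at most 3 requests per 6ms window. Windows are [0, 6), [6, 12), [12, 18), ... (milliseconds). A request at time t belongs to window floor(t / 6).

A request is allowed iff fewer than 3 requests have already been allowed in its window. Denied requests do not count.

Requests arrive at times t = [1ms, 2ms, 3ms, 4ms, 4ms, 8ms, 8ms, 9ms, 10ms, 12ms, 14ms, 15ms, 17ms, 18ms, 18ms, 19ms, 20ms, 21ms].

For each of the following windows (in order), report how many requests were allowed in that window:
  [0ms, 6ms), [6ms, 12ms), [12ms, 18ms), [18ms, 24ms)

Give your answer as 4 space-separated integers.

Answer: 3 3 3 3

Derivation:
Processing requests:
  req#1 t=1ms (window 0): ALLOW
  req#2 t=2ms (window 0): ALLOW
  req#3 t=3ms (window 0): ALLOW
  req#4 t=4ms (window 0): DENY
  req#5 t=4ms (window 0): DENY
  req#6 t=8ms (window 1): ALLOW
  req#7 t=8ms (window 1): ALLOW
  req#8 t=9ms (window 1): ALLOW
  req#9 t=10ms (window 1): DENY
  req#10 t=12ms (window 2): ALLOW
  req#11 t=14ms (window 2): ALLOW
  req#12 t=15ms (window 2): ALLOW
  req#13 t=17ms (window 2): DENY
  req#14 t=18ms (window 3): ALLOW
  req#15 t=18ms (window 3): ALLOW
  req#16 t=19ms (window 3): ALLOW
  req#17 t=20ms (window 3): DENY
  req#18 t=21ms (window 3): DENY

Allowed counts by window: 3 3 3 3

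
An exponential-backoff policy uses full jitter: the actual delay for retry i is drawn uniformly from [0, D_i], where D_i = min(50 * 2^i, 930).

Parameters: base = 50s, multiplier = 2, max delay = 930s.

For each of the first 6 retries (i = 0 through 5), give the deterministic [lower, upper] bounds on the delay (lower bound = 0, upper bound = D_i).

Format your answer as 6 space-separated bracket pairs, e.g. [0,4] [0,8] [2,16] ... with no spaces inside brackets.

Answer: [0,50] [0,100] [0,200] [0,400] [0,800] [0,930]

Derivation:
Computing bounds per retry:
  i=0: D_i=min(50*2^0,930)=50, bounds=[0,50]
  i=1: D_i=min(50*2^1,930)=100, bounds=[0,100]
  i=2: D_i=min(50*2^2,930)=200, bounds=[0,200]
  i=3: D_i=min(50*2^3,930)=400, bounds=[0,400]
  i=4: D_i=min(50*2^4,930)=800, bounds=[0,800]
  i=5: D_i=min(50*2^5,930)=930, bounds=[0,930]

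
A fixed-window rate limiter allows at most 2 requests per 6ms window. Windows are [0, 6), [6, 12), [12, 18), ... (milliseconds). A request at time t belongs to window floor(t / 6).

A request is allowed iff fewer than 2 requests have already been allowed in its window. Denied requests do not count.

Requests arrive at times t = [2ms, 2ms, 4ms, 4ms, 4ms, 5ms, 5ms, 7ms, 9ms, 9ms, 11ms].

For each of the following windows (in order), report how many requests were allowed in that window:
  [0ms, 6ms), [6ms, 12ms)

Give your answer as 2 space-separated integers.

Processing requests:
  req#1 t=2ms (window 0): ALLOW
  req#2 t=2ms (window 0): ALLOW
  req#3 t=4ms (window 0): DENY
  req#4 t=4ms (window 0): DENY
  req#5 t=4ms (window 0): DENY
  req#6 t=5ms (window 0): DENY
  req#7 t=5ms (window 0): DENY
  req#8 t=7ms (window 1): ALLOW
  req#9 t=9ms (window 1): ALLOW
  req#10 t=9ms (window 1): DENY
  req#11 t=11ms (window 1): DENY

Allowed counts by window: 2 2

Answer: 2 2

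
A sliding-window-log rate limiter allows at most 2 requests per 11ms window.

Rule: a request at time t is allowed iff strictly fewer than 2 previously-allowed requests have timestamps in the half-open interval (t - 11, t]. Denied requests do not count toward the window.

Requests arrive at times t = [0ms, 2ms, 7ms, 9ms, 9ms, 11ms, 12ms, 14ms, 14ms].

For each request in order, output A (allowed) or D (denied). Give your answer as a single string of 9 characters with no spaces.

Tracking allowed requests in the window:
  req#1 t=0ms: ALLOW
  req#2 t=2ms: ALLOW
  req#3 t=7ms: DENY
  req#4 t=9ms: DENY
  req#5 t=9ms: DENY
  req#6 t=11ms: ALLOW
  req#7 t=12ms: DENY
  req#8 t=14ms: ALLOW
  req#9 t=14ms: DENY

Answer: AADDDADAD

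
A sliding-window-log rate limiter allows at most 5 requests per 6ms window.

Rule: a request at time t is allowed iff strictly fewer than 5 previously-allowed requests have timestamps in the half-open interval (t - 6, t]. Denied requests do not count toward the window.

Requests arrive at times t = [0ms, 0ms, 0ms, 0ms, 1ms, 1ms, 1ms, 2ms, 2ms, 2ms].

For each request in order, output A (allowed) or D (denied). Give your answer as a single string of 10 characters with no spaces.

Tracking allowed requests in the window:
  req#1 t=0ms: ALLOW
  req#2 t=0ms: ALLOW
  req#3 t=0ms: ALLOW
  req#4 t=0ms: ALLOW
  req#5 t=1ms: ALLOW
  req#6 t=1ms: DENY
  req#7 t=1ms: DENY
  req#8 t=2ms: DENY
  req#9 t=2ms: DENY
  req#10 t=2ms: DENY

Answer: AAAAADDDDD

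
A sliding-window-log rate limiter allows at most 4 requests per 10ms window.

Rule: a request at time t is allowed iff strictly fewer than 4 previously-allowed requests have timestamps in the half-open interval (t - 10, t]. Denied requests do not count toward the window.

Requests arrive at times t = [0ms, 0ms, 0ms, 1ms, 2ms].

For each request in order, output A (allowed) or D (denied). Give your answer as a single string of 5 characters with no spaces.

Tracking allowed requests in the window:
  req#1 t=0ms: ALLOW
  req#2 t=0ms: ALLOW
  req#3 t=0ms: ALLOW
  req#4 t=1ms: ALLOW
  req#5 t=2ms: DENY

Answer: AAAAD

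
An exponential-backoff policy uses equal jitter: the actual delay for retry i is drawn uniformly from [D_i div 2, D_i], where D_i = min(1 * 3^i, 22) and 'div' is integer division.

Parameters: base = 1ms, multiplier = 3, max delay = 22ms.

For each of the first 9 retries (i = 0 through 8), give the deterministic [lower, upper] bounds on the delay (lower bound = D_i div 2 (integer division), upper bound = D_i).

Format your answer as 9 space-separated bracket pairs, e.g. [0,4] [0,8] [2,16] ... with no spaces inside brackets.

Computing bounds per retry:
  i=0: D_i=min(1*3^0,22)=1, bounds=[0,1]
  i=1: D_i=min(1*3^1,22)=3, bounds=[1,3]
  i=2: D_i=min(1*3^2,22)=9, bounds=[4,9]
  i=3: D_i=min(1*3^3,22)=22, bounds=[11,22]
  i=4: D_i=min(1*3^4,22)=22, bounds=[11,22]
  i=5: D_i=min(1*3^5,22)=22, bounds=[11,22]
  i=6: D_i=min(1*3^6,22)=22, bounds=[11,22]
  i=7: D_i=min(1*3^7,22)=22, bounds=[11,22]
  i=8: D_i=min(1*3^8,22)=22, bounds=[11,22]

Answer: [0,1] [1,3] [4,9] [11,22] [11,22] [11,22] [11,22] [11,22] [11,22]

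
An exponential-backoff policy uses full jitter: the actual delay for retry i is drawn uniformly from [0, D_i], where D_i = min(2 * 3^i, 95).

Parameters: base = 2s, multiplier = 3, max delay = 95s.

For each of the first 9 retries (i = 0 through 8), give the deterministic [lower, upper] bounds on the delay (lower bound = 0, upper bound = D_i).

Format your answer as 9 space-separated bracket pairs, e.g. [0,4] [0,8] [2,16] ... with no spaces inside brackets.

Answer: [0,2] [0,6] [0,18] [0,54] [0,95] [0,95] [0,95] [0,95] [0,95]

Derivation:
Computing bounds per retry:
  i=0: D_i=min(2*3^0,95)=2, bounds=[0,2]
  i=1: D_i=min(2*3^1,95)=6, bounds=[0,6]
  i=2: D_i=min(2*3^2,95)=18, bounds=[0,18]
  i=3: D_i=min(2*3^3,95)=54, bounds=[0,54]
  i=4: D_i=min(2*3^4,95)=95, bounds=[0,95]
  i=5: D_i=min(2*3^5,95)=95, bounds=[0,95]
  i=6: D_i=min(2*3^6,95)=95, bounds=[0,95]
  i=7: D_i=min(2*3^7,95)=95, bounds=[0,95]
  i=8: D_i=min(2*3^8,95)=95, bounds=[0,95]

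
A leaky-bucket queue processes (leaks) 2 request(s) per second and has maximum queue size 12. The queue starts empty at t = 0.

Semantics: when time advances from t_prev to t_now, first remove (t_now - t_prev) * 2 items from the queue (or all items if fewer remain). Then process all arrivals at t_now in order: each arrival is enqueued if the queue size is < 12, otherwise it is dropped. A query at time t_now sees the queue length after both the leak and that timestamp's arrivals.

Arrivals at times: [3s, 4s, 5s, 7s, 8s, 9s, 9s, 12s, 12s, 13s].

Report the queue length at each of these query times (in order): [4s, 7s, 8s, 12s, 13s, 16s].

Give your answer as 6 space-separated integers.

Answer: 1 1 1 2 1 0

Derivation:
Queue lengths at query times:
  query t=4s: backlog = 1
  query t=7s: backlog = 1
  query t=8s: backlog = 1
  query t=12s: backlog = 2
  query t=13s: backlog = 1
  query t=16s: backlog = 0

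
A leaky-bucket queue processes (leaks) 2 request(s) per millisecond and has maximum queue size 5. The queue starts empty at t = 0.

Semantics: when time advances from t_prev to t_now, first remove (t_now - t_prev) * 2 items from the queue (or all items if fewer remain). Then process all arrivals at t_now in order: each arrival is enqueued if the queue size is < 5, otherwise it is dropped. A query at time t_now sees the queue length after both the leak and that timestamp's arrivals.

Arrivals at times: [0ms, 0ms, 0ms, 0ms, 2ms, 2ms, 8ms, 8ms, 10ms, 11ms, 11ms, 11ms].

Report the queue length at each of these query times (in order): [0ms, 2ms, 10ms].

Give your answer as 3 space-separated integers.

Answer: 4 2 1

Derivation:
Queue lengths at query times:
  query t=0ms: backlog = 4
  query t=2ms: backlog = 2
  query t=10ms: backlog = 1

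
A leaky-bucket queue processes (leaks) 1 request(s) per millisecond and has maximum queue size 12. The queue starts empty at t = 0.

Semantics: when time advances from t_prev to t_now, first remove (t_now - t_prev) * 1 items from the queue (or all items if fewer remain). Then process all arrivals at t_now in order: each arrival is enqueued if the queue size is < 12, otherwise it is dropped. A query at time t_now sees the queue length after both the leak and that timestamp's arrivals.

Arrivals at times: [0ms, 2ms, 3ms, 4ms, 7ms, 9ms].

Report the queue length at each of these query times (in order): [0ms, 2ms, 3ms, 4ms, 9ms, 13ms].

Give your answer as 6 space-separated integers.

Queue lengths at query times:
  query t=0ms: backlog = 1
  query t=2ms: backlog = 1
  query t=3ms: backlog = 1
  query t=4ms: backlog = 1
  query t=9ms: backlog = 1
  query t=13ms: backlog = 0

Answer: 1 1 1 1 1 0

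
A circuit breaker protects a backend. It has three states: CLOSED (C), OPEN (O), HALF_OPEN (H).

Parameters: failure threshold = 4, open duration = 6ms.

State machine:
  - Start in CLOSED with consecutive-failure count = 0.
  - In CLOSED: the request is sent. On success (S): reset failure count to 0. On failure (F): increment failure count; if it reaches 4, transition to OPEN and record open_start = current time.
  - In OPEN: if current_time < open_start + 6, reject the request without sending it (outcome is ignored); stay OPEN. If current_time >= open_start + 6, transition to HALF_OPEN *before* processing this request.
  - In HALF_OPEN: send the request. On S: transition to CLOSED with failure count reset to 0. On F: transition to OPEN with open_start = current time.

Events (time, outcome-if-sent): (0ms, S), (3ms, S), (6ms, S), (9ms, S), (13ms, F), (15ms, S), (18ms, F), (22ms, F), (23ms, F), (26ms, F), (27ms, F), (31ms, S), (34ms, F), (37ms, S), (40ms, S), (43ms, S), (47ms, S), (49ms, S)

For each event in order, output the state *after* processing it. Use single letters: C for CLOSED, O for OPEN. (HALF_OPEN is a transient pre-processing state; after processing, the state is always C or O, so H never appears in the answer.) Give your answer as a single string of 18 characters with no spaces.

Answer: CCCCCCCCCOOOOOCCCC

Derivation:
State after each event:
  event#1 t=0ms outcome=S: state=CLOSED
  event#2 t=3ms outcome=S: state=CLOSED
  event#3 t=6ms outcome=S: state=CLOSED
  event#4 t=9ms outcome=S: state=CLOSED
  event#5 t=13ms outcome=F: state=CLOSED
  event#6 t=15ms outcome=S: state=CLOSED
  event#7 t=18ms outcome=F: state=CLOSED
  event#8 t=22ms outcome=F: state=CLOSED
  event#9 t=23ms outcome=F: state=CLOSED
  event#10 t=26ms outcome=F: state=OPEN
  event#11 t=27ms outcome=F: state=OPEN
  event#12 t=31ms outcome=S: state=OPEN
  event#13 t=34ms outcome=F: state=OPEN
  event#14 t=37ms outcome=S: state=OPEN
  event#15 t=40ms outcome=S: state=CLOSED
  event#16 t=43ms outcome=S: state=CLOSED
  event#17 t=47ms outcome=S: state=CLOSED
  event#18 t=49ms outcome=S: state=CLOSED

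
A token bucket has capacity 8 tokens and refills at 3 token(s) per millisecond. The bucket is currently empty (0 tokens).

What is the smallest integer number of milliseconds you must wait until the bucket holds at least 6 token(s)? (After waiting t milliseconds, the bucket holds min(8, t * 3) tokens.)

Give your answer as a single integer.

Answer: 2

Derivation:
Need t * 3 >= 6, so t >= 6/3.
Smallest integer t = ceil(6/3) = 2.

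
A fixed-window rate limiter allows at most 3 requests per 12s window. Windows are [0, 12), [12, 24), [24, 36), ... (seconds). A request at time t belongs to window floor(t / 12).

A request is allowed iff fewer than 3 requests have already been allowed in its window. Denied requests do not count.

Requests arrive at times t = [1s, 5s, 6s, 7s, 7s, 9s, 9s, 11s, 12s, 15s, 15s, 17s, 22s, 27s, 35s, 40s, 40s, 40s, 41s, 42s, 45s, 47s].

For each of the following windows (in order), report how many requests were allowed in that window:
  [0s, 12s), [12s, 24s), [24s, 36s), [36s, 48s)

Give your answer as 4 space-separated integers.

Processing requests:
  req#1 t=1s (window 0): ALLOW
  req#2 t=5s (window 0): ALLOW
  req#3 t=6s (window 0): ALLOW
  req#4 t=7s (window 0): DENY
  req#5 t=7s (window 0): DENY
  req#6 t=9s (window 0): DENY
  req#7 t=9s (window 0): DENY
  req#8 t=11s (window 0): DENY
  req#9 t=12s (window 1): ALLOW
  req#10 t=15s (window 1): ALLOW
  req#11 t=15s (window 1): ALLOW
  req#12 t=17s (window 1): DENY
  req#13 t=22s (window 1): DENY
  req#14 t=27s (window 2): ALLOW
  req#15 t=35s (window 2): ALLOW
  req#16 t=40s (window 3): ALLOW
  req#17 t=40s (window 3): ALLOW
  req#18 t=40s (window 3): ALLOW
  req#19 t=41s (window 3): DENY
  req#20 t=42s (window 3): DENY
  req#21 t=45s (window 3): DENY
  req#22 t=47s (window 3): DENY

Allowed counts by window: 3 3 2 3

Answer: 3 3 2 3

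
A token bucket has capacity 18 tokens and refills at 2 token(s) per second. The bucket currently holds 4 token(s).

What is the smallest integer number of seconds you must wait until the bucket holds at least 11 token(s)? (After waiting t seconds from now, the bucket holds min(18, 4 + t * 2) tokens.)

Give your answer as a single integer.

Answer: 4

Derivation:
Need 4 + t * 2 >= 11, so t >= 7/2.
Smallest integer t = ceil(7/2) = 4.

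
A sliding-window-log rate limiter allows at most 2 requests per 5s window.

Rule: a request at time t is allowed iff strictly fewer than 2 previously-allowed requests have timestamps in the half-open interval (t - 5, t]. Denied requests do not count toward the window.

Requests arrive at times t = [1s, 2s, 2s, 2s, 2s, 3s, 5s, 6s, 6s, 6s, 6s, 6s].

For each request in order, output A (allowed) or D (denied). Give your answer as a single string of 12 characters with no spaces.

Answer: AADDDDDADDDD

Derivation:
Tracking allowed requests in the window:
  req#1 t=1s: ALLOW
  req#2 t=2s: ALLOW
  req#3 t=2s: DENY
  req#4 t=2s: DENY
  req#5 t=2s: DENY
  req#6 t=3s: DENY
  req#7 t=5s: DENY
  req#8 t=6s: ALLOW
  req#9 t=6s: DENY
  req#10 t=6s: DENY
  req#11 t=6s: DENY
  req#12 t=6s: DENY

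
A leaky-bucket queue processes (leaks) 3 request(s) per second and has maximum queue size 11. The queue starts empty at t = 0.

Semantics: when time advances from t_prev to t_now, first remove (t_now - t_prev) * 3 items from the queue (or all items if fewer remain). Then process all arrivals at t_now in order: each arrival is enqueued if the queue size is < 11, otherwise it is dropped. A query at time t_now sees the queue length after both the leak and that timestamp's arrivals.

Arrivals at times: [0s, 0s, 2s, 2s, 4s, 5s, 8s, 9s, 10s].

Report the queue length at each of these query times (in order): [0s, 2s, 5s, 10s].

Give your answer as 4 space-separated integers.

Queue lengths at query times:
  query t=0s: backlog = 2
  query t=2s: backlog = 2
  query t=5s: backlog = 1
  query t=10s: backlog = 1

Answer: 2 2 1 1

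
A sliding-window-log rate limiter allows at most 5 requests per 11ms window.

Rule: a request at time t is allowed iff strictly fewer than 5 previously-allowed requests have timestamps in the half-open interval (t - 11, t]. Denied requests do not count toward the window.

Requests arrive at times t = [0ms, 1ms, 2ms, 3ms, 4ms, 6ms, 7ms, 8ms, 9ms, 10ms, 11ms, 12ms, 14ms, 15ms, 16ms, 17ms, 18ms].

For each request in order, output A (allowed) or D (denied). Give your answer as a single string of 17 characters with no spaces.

Tracking allowed requests in the window:
  req#1 t=0ms: ALLOW
  req#2 t=1ms: ALLOW
  req#3 t=2ms: ALLOW
  req#4 t=3ms: ALLOW
  req#5 t=4ms: ALLOW
  req#6 t=6ms: DENY
  req#7 t=7ms: DENY
  req#8 t=8ms: DENY
  req#9 t=9ms: DENY
  req#10 t=10ms: DENY
  req#11 t=11ms: ALLOW
  req#12 t=12ms: ALLOW
  req#13 t=14ms: ALLOW
  req#14 t=15ms: ALLOW
  req#15 t=16ms: ALLOW
  req#16 t=17ms: DENY
  req#17 t=18ms: DENY

Answer: AAAAADDDDDAAAAADD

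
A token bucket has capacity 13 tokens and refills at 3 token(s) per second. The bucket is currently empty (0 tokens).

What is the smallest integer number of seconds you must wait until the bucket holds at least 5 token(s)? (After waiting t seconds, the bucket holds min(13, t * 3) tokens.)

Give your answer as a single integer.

Need t * 3 >= 5, so t >= 5/3.
Smallest integer t = ceil(5/3) = 2.

Answer: 2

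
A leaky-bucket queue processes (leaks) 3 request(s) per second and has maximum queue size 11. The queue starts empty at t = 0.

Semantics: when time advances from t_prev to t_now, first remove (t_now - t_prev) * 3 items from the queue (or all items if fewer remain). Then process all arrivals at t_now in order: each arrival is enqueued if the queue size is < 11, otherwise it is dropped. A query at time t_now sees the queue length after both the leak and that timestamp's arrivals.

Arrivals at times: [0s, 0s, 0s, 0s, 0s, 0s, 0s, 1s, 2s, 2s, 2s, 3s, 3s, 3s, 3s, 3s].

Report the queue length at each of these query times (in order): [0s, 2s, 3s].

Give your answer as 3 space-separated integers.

Answer: 7 5 7

Derivation:
Queue lengths at query times:
  query t=0s: backlog = 7
  query t=2s: backlog = 5
  query t=3s: backlog = 7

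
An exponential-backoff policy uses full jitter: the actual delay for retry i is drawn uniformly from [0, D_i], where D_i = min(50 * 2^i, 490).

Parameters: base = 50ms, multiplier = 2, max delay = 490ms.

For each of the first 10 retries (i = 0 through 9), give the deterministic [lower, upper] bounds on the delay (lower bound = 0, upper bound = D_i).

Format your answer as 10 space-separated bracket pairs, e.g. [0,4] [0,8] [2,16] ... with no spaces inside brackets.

Answer: [0,50] [0,100] [0,200] [0,400] [0,490] [0,490] [0,490] [0,490] [0,490] [0,490]

Derivation:
Computing bounds per retry:
  i=0: D_i=min(50*2^0,490)=50, bounds=[0,50]
  i=1: D_i=min(50*2^1,490)=100, bounds=[0,100]
  i=2: D_i=min(50*2^2,490)=200, bounds=[0,200]
  i=3: D_i=min(50*2^3,490)=400, bounds=[0,400]
  i=4: D_i=min(50*2^4,490)=490, bounds=[0,490]
  i=5: D_i=min(50*2^5,490)=490, bounds=[0,490]
  i=6: D_i=min(50*2^6,490)=490, bounds=[0,490]
  i=7: D_i=min(50*2^7,490)=490, bounds=[0,490]
  i=8: D_i=min(50*2^8,490)=490, bounds=[0,490]
  i=9: D_i=min(50*2^9,490)=490, bounds=[0,490]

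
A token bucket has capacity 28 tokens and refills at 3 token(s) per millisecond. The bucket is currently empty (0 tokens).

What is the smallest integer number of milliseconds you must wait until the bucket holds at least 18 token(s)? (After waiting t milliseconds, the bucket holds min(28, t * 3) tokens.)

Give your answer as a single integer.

Need t * 3 >= 18, so t >= 18/3.
Smallest integer t = ceil(18/3) = 6.

Answer: 6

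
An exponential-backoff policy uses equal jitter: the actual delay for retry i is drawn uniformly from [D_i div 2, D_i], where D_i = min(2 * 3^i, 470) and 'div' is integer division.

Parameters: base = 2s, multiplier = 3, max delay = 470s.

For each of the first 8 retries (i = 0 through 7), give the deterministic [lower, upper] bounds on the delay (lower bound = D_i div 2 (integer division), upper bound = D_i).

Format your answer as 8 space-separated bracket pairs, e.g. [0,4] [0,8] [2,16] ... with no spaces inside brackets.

Computing bounds per retry:
  i=0: D_i=min(2*3^0,470)=2, bounds=[1,2]
  i=1: D_i=min(2*3^1,470)=6, bounds=[3,6]
  i=2: D_i=min(2*3^2,470)=18, bounds=[9,18]
  i=3: D_i=min(2*3^3,470)=54, bounds=[27,54]
  i=4: D_i=min(2*3^4,470)=162, bounds=[81,162]
  i=5: D_i=min(2*3^5,470)=470, bounds=[235,470]
  i=6: D_i=min(2*3^6,470)=470, bounds=[235,470]
  i=7: D_i=min(2*3^7,470)=470, bounds=[235,470]

Answer: [1,2] [3,6] [9,18] [27,54] [81,162] [235,470] [235,470] [235,470]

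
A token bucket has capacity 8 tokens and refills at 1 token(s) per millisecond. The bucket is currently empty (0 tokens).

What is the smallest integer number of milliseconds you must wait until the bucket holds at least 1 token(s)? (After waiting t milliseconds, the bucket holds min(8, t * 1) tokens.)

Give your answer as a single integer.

Answer: 1

Derivation:
Need t * 1 >= 1, so t >= 1/1.
Smallest integer t = ceil(1/1) = 1.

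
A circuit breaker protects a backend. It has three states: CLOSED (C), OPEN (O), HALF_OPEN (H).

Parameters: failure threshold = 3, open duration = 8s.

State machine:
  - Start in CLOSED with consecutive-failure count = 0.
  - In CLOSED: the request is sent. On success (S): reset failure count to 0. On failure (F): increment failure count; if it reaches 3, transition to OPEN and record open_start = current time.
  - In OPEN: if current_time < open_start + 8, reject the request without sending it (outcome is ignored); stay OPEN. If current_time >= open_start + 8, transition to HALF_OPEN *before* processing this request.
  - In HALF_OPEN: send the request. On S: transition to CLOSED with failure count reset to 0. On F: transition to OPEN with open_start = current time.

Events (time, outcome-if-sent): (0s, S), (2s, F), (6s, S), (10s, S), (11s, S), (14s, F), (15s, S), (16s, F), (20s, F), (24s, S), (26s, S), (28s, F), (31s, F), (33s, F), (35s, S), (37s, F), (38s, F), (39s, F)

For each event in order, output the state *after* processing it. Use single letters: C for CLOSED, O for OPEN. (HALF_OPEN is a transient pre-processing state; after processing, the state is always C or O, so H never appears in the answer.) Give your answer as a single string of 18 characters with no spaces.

State after each event:
  event#1 t=0s outcome=S: state=CLOSED
  event#2 t=2s outcome=F: state=CLOSED
  event#3 t=6s outcome=S: state=CLOSED
  event#4 t=10s outcome=S: state=CLOSED
  event#5 t=11s outcome=S: state=CLOSED
  event#6 t=14s outcome=F: state=CLOSED
  event#7 t=15s outcome=S: state=CLOSED
  event#8 t=16s outcome=F: state=CLOSED
  event#9 t=20s outcome=F: state=CLOSED
  event#10 t=24s outcome=S: state=CLOSED
  event#11 t=26s outcome=S: state=CLOSED
  event#12 t=28s outcome=F: state=CLOSED
  event#13 t=31s outcome=F: state=CLOSED
  event#14 t=33s outcome=F: state=OPEN
  event#15 t=35s outcome=S: state=OPEN
  event#16 t=37s outcome=F: state=OPEN
  event#17 t=38s outcome=F: state=OPEN
  event#18 t=39s outcome=F: state=OPEN

Answer: CCCCCCCCCCCCCOOOOO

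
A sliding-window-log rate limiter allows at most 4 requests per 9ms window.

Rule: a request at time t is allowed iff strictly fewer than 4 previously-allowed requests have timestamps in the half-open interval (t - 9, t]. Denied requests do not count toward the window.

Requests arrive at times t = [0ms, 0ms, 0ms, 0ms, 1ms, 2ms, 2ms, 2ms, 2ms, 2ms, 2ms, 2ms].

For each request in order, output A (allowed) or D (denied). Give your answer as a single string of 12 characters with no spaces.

Tracking allowed requests in the window:
  req#1 t=0ms: ALLOW
  req#2 t=0ms: ALLOW
  req#3 t=0ms: ALLOW
  req#4 t=0ms: ALLOW
  req#5 t=1ms: DENY
  req#6 t=2ms: DENY
  req#7 t=2ms: DENY
  req#8 t=2ms: DENY
  req#9 t=2ms: DENY
  req#10 t=2ms: DENY
  req#11 t=2ms: DENY
  req#12 t=2ms: DENY

Answer: AAAADDDDDDDD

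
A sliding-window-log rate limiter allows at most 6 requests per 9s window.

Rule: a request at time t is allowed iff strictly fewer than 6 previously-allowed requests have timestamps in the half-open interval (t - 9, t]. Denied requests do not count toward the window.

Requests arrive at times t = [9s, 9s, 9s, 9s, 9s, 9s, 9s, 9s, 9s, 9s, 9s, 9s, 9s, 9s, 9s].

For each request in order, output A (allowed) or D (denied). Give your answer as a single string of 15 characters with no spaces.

Answer: AAAAAADDDDDDDDD

Derivation:
Tracking allowed requests in the window:
  req#1 t=9s: ALLOW
  req#2 t=9s: ALLOW
  req#3 t=9s: ALLOW
  req#4 t=9s: ALLOW
  req#5 t=9s: ALLOW
  req#6 t=9s: ALLOW
  req#7 t=9s: DENY
  req#8 t=9s: DENY
  req#9 t=9s: DENY
  req#10 t=9s: DENY
  req#11 t=9s: DENY
  req#12 t=9s: DENY
  req#13 t=9s: DENY
  req#14 t=9s: DENY
  req#15 t=9s: DENY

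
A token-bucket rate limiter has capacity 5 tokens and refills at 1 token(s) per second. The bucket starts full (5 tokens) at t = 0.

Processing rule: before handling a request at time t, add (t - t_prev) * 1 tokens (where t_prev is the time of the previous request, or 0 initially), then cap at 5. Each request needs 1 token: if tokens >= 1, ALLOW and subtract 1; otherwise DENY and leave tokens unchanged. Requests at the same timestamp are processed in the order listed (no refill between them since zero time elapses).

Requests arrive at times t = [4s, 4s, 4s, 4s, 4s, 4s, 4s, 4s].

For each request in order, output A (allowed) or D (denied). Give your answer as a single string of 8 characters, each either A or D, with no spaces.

Simulating step by step:
  req#1 t=4s: ALLOW
  req#2 t=4s: ALLOW
  req#3 t=4s: ALLOW
  req#4 t=4s: ALLOW
  req#5 t=4s: ALLOW
  req#6 t=4s: DENY
  req#7 t=4s: DENY
  req#8 t=4s: DENY

Answer: AAAAADDD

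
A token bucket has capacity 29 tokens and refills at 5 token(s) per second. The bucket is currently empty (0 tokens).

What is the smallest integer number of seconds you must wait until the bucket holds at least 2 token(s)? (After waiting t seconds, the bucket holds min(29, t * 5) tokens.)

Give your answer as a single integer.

Need t * 5 >= 2, so t >= 2/5.
Smallest integer t = ceil(2/5) = 1.

Answer: 1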